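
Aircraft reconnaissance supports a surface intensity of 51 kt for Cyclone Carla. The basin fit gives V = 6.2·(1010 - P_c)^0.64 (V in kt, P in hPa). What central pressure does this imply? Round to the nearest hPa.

983 hPa

ΔP = (V / 6.2)^(1/0.64) = (51/6.2)^1.562.
51/6.2 = 8.226; 8.226^1.562 ≈ 26.91 hPa.
P_c = 1010 − 26.91 = 983.09 ≈ 983 hPa.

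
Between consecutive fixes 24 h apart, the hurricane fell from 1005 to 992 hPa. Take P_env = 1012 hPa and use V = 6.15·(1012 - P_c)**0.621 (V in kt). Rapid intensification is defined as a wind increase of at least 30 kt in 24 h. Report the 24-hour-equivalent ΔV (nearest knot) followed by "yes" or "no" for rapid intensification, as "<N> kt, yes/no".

19 kt, no

V₁: ΔP = 7, V ≈ 6.15 × 7^0.621 ≈ 20.59 kt.
V₂: ΔP = 20, V ≈ 6.15 × 20^0.621 ≈ 39.52 kt.
ΔV over 24 h = 18.93 kt → 24 h equivalent = 18.93 × 24/24 ≈ 18.93 kt.
19 kt < 30 kt ⇒ not rapid intensification.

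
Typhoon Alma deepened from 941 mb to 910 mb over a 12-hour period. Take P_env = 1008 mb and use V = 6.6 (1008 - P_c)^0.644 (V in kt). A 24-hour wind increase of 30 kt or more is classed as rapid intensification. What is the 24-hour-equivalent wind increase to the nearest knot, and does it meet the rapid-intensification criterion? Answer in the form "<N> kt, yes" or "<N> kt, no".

V₁: ΔP = 67, V ≈ 6.6 × 67^0.644 ≈ 98.98 kt.
V₂: ΔP = 98, V ≈ 6.6 × 98^0.644 ≈ 126.44 kt.
ΔV over 12 h = 27.46 kt → 24 h equivalent = 27.46 × 24/12 ≈ 54.92 kt.
55 kt ≥ 30 kt ⇒ rapid intensification.

55 kt, yes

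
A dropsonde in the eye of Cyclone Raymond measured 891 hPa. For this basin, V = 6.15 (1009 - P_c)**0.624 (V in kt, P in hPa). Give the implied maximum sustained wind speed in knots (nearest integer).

121 kt

ΔP = 1009 − 891 = 118 hPa.
118^0.624 ≈ 19.627.
V ≈ 6.15 × 19.627 ≈ 120.7 kt.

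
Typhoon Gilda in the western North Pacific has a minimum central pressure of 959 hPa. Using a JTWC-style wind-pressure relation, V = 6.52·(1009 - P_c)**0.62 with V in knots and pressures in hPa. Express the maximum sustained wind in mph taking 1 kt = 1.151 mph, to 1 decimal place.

84.9 mph

ΔP = 1009 − 959 = 50 hPa.
V ≈ 6.52 × 50^0.62 = 6.52 × 11.307 ≈ 73.724 kt.
73.724 × 1.151 ≈ 84.86 mph → 84.9 mph.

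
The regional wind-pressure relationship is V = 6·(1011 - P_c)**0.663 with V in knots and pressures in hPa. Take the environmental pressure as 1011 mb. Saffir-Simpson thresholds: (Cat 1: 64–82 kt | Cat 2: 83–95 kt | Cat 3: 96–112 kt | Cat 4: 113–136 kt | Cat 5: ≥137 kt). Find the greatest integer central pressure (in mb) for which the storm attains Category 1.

Category 1 begins at V = 64 kt.
Required ΔP = (64/6)^(1/0.663) = 10.667^1.508 ≈ 35.53 mb.
P_c ≤ 1011 − 35.53 = 975.47, so the highest integer P_c is 975 mb.

975 mb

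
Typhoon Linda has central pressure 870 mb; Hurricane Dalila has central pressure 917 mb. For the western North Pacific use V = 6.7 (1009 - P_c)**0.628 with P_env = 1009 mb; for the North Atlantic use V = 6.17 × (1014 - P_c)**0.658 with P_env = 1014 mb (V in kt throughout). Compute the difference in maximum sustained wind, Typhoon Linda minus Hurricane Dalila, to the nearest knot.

23 kt

Typhoon Linda: ΔP = 139; V ≈ 6.7 × 139^0.628 ≈ 148.56 kt.
Hurricane Dalila: ΔP = 97; V ≈ 6.17 × 97^0.658 ≈ 125.19 kt.
Difference ≈ 148.56 − 125.19 = 23.37 → 23 kt.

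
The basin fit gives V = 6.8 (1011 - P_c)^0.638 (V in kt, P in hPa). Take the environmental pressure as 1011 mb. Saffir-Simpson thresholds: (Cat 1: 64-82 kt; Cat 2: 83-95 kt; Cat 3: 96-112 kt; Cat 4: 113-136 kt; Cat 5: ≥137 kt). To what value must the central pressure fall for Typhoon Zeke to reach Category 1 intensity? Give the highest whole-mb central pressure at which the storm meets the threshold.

977 mb

Category 1 begins at V = 64 kt.
Required ΔP = (64/6.8)^(1/0.638) = 9.412^1.567 ≈ 33.58 mb.
P_c ≤ 1011 − 33.58 = 977.42, so the highest integer P_c is 977 mb.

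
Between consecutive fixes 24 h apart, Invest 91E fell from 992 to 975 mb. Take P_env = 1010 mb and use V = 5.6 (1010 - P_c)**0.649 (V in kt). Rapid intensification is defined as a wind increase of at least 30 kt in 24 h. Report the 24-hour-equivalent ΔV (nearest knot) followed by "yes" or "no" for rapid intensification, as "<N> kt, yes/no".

20 kt, no

V₁: ΔP = 18, V ≈ 5.6 × 18^0.649 ≈ 36.55 kt.
V₂: ΔP = 35, V ≈ 5.6 × 35^0.649 ≈ 56.27 kt.
ΔV over 24 h = 19.72 kt → 24 h equivalent = 19.72 × 24/24 ≈ 19.72 kt.
20 kt < 30 kt ⇒ not rapid intensification.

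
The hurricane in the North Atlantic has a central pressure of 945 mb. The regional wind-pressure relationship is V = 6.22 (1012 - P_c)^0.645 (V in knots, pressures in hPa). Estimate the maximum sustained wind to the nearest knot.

94 kt

ΔP = 1012 − 945 = 67 mb.
67^0.645 ≈ 15.060.
V ≈ 6.22 × 15.060 ≈ 93.7 kt.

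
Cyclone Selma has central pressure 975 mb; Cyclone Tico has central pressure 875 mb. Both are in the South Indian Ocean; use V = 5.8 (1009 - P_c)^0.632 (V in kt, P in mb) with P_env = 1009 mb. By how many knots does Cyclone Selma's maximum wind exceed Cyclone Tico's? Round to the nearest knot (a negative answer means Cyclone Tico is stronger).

-74 kt

Cyclone Selma: ΔP = 34; V ≈ 5.8 × 34^0.632 ≈ 53.87 kt.
Cyclone Tico: ΔP = 134; V ≈ 5.8 × 134^0.632 ≈ 128.16 kt.
Difference ≈ 53.87 − 128.16 = -74.29 → -74 kt.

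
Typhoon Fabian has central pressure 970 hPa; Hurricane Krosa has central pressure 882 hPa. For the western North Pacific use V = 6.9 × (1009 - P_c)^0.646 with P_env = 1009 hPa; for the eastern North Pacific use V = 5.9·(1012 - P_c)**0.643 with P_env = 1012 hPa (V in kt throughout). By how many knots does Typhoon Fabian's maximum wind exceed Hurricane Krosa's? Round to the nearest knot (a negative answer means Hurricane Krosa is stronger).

Typhoon Fabian: ΔP = 39; V ≈ 6.9 × 39^0.646 ≈ 73.57 kt.
Hurricane Krosa: ΔP = 130; V ≈ 5.9 × 130^0.643 ≈ 134.93 kt.
Difference ≈ 73.57 − 134.93 = -61.36 → -61 kt.

-61 kt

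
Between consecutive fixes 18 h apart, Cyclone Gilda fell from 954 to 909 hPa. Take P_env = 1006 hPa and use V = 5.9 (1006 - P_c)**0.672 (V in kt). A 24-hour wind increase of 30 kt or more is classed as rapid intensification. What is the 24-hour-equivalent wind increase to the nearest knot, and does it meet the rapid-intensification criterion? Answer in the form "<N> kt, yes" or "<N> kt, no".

58 kt, yes

V₁: ΔP = 52, V ≈ 5.9 × 52^0.672 ≈ 83.95 kt.
V₂: ΔP = 97, V ≈ 5.9 × 97^0.672 ≈ 127.63 kt.
ΔV over 18 h = 43.68 kt → 24 h equivalent = 43.68 × 24/18 ≈ 58.24 kt.
58 kt ≥ 30 kt ⇒ rapid intensification.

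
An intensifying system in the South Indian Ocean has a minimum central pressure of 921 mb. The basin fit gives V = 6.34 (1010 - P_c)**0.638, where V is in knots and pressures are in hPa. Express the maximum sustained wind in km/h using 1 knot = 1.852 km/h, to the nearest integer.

206 km/h

ΔP = 1010 − 921 = 89 mb.
V ≈ 6.34 × 89^0.638 = 6.34 × 17.527 ≈ 111.122 kt.
111.122 × 1.852 ≈ 205.80 km/h → 206 km/h.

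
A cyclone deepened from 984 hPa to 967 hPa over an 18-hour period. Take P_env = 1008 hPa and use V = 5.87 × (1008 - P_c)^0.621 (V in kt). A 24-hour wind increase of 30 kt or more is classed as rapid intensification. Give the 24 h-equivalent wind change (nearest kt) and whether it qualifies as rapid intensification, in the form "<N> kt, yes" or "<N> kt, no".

22 kt, no

V₁: ΔP = 24, V ≈ 5.87 × 24^0.621 ≈ 42.24 kt.
V₂: ΔP = 41, V ≈ 5.87 × 41^0.621 ≈ 58.91 kt.
ΔV over 18 h = 16.67 kt → 24 h equivalent = 16.67 × 24/18 ≈ 22.23 kt.
22 kt < 30 kt ⇒ not rapid intensification.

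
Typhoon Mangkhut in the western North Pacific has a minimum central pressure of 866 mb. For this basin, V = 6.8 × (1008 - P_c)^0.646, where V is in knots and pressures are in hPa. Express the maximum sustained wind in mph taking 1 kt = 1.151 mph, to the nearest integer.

192 mph

ΔP = 1008 − 866 = 142 mb.
V ≈ 6.8 × 142^0.646 = 6.8 × 24.568 ≈ 167.066 kt.
167.066 × 1.151 ≈ 192.29 mph → 192 mph.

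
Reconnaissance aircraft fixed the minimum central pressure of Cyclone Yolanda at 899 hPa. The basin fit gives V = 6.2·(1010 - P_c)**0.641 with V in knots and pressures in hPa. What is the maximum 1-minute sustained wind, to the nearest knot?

127 kt

ΔP = 1010 − 899 = 111 hPa.
111^0.641 ≈ 20.467.
V ≈ 6.2 × 20.467 ≈ 126.9 kt.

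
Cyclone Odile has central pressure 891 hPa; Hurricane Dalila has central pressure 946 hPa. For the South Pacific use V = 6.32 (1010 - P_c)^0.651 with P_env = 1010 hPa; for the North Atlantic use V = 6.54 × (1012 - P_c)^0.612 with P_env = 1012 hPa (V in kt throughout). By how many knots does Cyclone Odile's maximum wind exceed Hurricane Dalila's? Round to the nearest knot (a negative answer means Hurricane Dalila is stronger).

57 kt

Cyclone Odile: ΔP = 119; V ≈ 6.32 × 119^0.651 ≈ 141.87 kt.
Hurricane Dalila: ΔP = 66; V ≈ 6.54 × 66^0.612 ≈ 84.95 kt.
Difference ≈ 141.87 − 84.95 = 56.92 → 57 kt.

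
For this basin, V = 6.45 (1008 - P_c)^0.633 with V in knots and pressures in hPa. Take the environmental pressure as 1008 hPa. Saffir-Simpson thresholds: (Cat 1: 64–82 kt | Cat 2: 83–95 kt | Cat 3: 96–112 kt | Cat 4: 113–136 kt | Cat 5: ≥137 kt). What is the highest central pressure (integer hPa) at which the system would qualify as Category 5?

Category 5 begins at V = 137 kt.
Required ΔP = (137/6.45)^(1/0.633) = 21.240^1.580 ≈ 124.92 hPa.
P_c ≤ 1008 − 124.92 = 883.08, so the highest integer P_c is 883 hPa.

883 hPa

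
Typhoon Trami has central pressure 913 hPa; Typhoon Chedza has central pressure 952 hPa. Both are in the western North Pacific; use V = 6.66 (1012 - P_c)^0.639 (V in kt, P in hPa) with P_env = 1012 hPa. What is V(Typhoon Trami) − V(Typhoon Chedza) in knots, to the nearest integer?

34 kt

Typhoon Trami: ΔP = 99; V ≈ 6.66 × 99^0.639 ≈ 125.51 kt.
Typhoon Chedza: ΔP = 60; V ≈ 6.66 × 60^0.639 ≈ 91.14 kt.
Difference ≈ 125.51 − 91.14 = 34.37 → 34 kt.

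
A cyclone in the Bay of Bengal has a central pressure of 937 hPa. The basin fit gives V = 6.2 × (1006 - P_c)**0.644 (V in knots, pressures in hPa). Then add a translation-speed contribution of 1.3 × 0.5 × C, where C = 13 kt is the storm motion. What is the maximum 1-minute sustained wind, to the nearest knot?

103 kt

ΔP = 1006 − 937 = 69 hPa.
69^0.644 ≈ 15.283.
V ≈ 6.2 × 15.283 ≈ 94.8 kt.
Translation term: 1.3 × 0.5 × 13 = 8.45 kt.
Corrected V ≈ 103.25 kt → 103 kt.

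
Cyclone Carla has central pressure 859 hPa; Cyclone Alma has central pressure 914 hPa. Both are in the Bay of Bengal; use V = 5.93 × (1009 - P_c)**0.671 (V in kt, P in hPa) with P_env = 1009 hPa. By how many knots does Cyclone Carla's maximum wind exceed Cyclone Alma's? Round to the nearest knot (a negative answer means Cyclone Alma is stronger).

Cyclone Carla: ΔP = 150; V ≈ 5.93 × 150^0.671 ≈ 171.08 kt.
Cyclone Alma: ΔP = 95; V ≈ 5.93 × 95^0.671 ≈ 125.92 kt.
Difference ≈ 171.08 − 125.92 = 45.16 → 45 kt.

45 kt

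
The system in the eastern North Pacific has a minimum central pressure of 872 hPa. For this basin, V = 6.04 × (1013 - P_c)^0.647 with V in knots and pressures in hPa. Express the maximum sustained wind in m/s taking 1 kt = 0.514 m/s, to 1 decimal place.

ΔP = 1013 − 872 = 141 hPa.
V ≈ 6.04 × 141^0.647 = 6.04 × 24.578 ≈ 148.451 kt.
148.451 × 0.514 ≈ 76.30 m/s → 76.3 m/s.

76.3 m/s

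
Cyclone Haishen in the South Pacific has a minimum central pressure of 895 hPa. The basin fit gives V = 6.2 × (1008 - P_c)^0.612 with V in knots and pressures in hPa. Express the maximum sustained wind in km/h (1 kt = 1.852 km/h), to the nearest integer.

207 km/h

ΔP = 1008 − 895 = 113 hPa.
V ≈ 6.2 × 113^0.612 = 6.2 × 18.050 ≈ 111.912 kt.
111.912 × 1.852 ≈ 207.26 km/h → 207 km/h.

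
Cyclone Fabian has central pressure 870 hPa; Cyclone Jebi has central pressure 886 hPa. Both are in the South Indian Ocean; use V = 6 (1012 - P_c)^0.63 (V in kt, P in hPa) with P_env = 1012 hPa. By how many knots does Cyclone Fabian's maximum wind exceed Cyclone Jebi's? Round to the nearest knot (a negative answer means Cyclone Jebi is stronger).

10 kt

Cyclone Fabian: ΔP = 142; V ≈ 6 × 142^0.63 ≈ 136.17 kt.
Cyclone Jebi: ΔP = 126; V ≈ 6 × 126^0.63 ≈ 126.29 kt.
Difference ≈ 136.17 − 126.29 = 9.88 → 10 kt.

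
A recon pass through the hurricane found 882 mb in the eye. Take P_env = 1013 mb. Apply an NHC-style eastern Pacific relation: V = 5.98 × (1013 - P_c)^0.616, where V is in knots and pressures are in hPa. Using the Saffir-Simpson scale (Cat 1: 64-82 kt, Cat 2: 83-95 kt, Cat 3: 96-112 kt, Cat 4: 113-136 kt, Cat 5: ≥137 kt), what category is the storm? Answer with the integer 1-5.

ΔP = 1013 − 882 = 131 mb.
V ≈ 5.98 × 131^0.616 = 5.98 × 20.15 ≈ 120 kt.
120 kt falls in the Category 4 band.

4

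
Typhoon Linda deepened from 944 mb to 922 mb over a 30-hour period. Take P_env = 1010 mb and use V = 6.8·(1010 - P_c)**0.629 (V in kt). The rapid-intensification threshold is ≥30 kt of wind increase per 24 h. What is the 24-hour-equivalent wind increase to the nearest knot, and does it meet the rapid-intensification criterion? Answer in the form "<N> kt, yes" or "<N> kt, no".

15 kt, no

V₁: ΔP = 66, V ≈ 6.8 × 66^0.629 ≈ 94.84 kt.
V₂: ΔP = 88, V ≈ 6.8 × 88^0.629 ≈ 113.65 kt.
ΔV over 30 h = 18.81 kt → 24 h equivalent = 18.81 × 24/30 ≈ 15.05 kt.
15 kt < 30 kt ⇒ not rapid intensification.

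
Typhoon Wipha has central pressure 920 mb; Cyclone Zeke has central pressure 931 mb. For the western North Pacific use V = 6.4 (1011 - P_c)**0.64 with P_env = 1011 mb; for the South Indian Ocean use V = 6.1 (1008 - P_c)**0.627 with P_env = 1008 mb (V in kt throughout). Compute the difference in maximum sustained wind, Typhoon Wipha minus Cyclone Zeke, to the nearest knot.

Typhoon Wipha: ΔP = 91; V ≈ 6.4 × 91^0.64 ≈ 114.81 kt.
Cyclone Zeke: ΔP = 77; V ≈ 6.1 × 77^0.627 ≈ 92.93 kt.
Difference ≈ 114.81 − 92.93 = 21.88 → 22 kt.

22 kt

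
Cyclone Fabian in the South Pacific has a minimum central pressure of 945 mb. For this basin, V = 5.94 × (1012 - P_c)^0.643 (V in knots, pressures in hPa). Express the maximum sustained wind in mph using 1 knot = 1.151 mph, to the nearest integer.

ΔP = 1012 − 945 = 67 mb.
V ≈ 5.94 × 67^0.643 = 5.94 × 14.934 ≈ 88.706 kt.
88.706 × 1.151 ≈ 102.10 mph → 102 mph.

102 mph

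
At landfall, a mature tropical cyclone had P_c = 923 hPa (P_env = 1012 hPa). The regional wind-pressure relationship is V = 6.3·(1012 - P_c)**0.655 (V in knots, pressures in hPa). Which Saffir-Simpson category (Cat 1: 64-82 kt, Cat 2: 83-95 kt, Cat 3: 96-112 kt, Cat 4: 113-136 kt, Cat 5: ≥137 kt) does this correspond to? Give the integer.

ΔP = 1012 − 923 = 89 hPa.
V ≈ 6.3 × 89^0.655 = 6.3 × 18.92 ≈ 119 kt.
119 kt falls in the Category 4 band.

4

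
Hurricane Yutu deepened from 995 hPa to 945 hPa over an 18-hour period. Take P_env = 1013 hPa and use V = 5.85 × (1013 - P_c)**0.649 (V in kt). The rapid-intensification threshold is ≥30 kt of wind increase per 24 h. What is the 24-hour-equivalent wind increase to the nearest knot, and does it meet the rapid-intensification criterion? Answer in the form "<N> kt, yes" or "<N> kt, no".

V₁: ΔP = 18, V ≈ 5.85 × 18^0.649 ≈ 38.18 kt.
V₂: ΔP = 68, V ≈ 5.85 × 68^0.649 ≈ 90.46 kt.
ΔV over 18 h = 52.28 kt → 24 h equivalent = 52.28 × 24/18 ≈ 69.71 kt.
70 kt ≥ 30 kt ⇒ rapid intensification.

70 kt, yes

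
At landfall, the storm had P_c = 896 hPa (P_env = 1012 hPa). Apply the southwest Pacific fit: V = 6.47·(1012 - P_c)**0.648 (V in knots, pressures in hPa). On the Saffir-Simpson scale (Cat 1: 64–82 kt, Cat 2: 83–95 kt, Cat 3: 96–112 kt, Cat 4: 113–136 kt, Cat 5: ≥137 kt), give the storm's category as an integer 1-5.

ΔP = 1012 − 896 = 116 hPa.
V ≈ 6.47 × 116^0.648 = 6.47 × 21.77 ≈ 141 kt.
141 kt falls in the Category 5 band.

5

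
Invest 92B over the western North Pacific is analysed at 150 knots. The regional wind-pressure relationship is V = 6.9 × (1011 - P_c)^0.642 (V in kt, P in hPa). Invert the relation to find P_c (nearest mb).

ΔP = (V / 6.9)^(1/0.642) = (150/6.9)^1.558.
150/6.9 = 21.739; 21.739^1.558 ≈ 121.04 mb.
P_c = 1011 − 121.04 = 889.96 ≈ 890 mb.

890 mb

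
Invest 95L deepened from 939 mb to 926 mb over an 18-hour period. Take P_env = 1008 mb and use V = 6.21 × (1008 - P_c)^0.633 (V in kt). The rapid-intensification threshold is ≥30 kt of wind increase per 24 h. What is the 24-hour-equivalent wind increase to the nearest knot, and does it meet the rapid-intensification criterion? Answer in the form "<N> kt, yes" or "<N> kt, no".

14 kt, no

V₁: ΔP = 69, V ≈ 6.21 × 69^0.633 ≈ 90.59 kt.
V₂: ΔP = 82, V ≈ 6.21 × 82^0.633 ≈ 101.05 kt.
ΔV over 18 h = 10.46 kt → 24 h equivalent = 10.46 × 24/18 ≈ 13.95 kt.
14 kt < 30 kt ⇒ not rapid intensification.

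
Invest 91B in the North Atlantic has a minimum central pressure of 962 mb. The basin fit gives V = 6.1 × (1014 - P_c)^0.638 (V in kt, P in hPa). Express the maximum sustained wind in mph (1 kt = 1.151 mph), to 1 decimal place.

ΔP = 1014 − 962 = 52 mb.
V ≈ 6.1 × 52^0.638 = 6.1 × 12.440 ≈ 75.882 kt.
75.882 × 1.151 ≈ 87.34 mph → 87.3 mph.

87.3 mph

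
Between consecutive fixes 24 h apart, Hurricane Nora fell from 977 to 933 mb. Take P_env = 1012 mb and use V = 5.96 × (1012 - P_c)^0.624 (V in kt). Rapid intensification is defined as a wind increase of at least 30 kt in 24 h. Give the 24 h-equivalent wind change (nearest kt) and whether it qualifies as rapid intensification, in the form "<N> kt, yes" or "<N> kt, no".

36 kt, yes

V₁: ΔP = 35, V ≈ 5.96 × 35^0.624 ≈ 54.80 kt.
V₂: ΔP = 79, V ≈ 5.96 × 79^0.624 ≈ 91.07 kt.
ΔV over 24 h = 36.27 kt → 24 h equivalent = 36.27 × 24/24 ≈ 36.27 kt.
36 kt ≥ 30 kt ⇒ rapid intensification.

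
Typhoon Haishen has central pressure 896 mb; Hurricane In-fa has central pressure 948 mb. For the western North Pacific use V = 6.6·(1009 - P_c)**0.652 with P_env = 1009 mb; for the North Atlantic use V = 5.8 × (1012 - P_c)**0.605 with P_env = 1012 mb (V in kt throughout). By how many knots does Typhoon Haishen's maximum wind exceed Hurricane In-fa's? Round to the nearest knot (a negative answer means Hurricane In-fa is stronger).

72 kt

Typhoon Haishen: ΔP = 113; V ≈ 6.6 × 113^0.652 ≈ 143.93 kt.
Hurricane In-fa: ΔP = 64; V ≈ 5.8 × 64^0.605 ≈ 71.81 kt.
Difference ≈ 143.93 − 71.81 = 72.12 → 72 kt.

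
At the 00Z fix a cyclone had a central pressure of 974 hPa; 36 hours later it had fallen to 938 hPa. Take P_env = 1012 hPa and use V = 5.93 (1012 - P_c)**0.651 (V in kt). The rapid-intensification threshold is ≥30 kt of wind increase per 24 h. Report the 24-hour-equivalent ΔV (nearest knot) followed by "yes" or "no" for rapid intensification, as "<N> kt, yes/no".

23 kt, no

V₁: ΔP = 38, V ≈ 5.93 × 38^0.651 ≈ 63.31 kt.
V₂: ΔP = 74, V ≈ 5.93 × 74^0.651 ≈ 97.71 kt.
ΔV over 36 h = 34.40 kt → 24 h equivalent = 34.40 × 24/36 ≈ 22.93 kt.
23 kt < 30 kt ⇒ not rapid intensification.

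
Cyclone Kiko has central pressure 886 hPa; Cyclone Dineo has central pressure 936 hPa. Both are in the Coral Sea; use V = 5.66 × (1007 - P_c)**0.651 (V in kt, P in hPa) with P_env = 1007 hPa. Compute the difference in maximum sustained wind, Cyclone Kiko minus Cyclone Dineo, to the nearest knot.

Cyclone Kiko: ΔP = 121; V ≈ 5.66 × 121^0.651 ≈ 128.44 kt.
Cyclone Dineo: ΔP = 71; V ≈ 5.66 × 71^0.651 ≈ 90.78 kt.
Difference ≈ 128.44 − 90.78 = 37.66 → 38 kt.

38 kt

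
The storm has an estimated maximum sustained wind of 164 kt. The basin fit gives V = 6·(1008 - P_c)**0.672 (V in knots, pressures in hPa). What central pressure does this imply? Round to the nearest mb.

871 mb

ΔP = (V / 6)^(1/0.672) = (164/6)^1.488.
164/6 = 27.333; 27.333^1.488 ≈ 137.38 mb.
P_c = 1008 − 137.38 = 870.62 ≈ 871 mb.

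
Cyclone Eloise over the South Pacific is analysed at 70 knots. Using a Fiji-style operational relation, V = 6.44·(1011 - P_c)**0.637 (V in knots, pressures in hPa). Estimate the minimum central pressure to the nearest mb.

969 mb

ΔP = (V / 6.44)^(1/0.637) = (70/6.44)^1.570.
70/6.44 = 10.870; 10.870^1.570 ≈ 42.34 mb.
P_c = 1011 − 42.34 = 968.66 ≈ 969 mb.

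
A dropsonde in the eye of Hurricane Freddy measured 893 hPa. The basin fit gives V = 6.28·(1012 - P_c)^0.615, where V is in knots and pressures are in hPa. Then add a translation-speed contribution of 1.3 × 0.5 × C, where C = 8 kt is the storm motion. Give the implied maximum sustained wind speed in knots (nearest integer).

ΔP = 1012 − 893 = 119 hPa.
119^0.615 ≈ 18.900.
V ≈ 6.28 × 18.900 ≈ 118.7 kt.
Translation term: 1.3 × 0.5 × 8 = 5.2 kt.
Corrected V ≈ 123.9 kt → 124 kt.

124 kt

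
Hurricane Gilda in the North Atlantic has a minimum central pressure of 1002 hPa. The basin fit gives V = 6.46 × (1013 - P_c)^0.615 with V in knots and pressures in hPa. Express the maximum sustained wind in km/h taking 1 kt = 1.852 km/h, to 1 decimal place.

52.3 km/h

ΔP = 1013 − 1002 = 11 hPa.
V ≈ 6.46 × 11^0.615 = 6.46 × 4.370 ≈ 28.229 kt.
28.229 × 1.852 ≈ 52.28 km/h → 52.3 km/h.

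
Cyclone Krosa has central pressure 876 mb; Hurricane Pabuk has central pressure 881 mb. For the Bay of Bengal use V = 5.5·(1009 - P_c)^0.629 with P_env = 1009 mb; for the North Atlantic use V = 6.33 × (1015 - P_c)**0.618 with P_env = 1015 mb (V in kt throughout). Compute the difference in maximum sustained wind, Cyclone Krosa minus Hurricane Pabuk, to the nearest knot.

-11 kt

Cyclone Krosa: ΔP = 133; V ≈ 5.5 × 133^0.629 ≈ 119.20 kt.
Hurricane Pabuk: ΔP = 134; V ≈ 6.33 × 134^0.618 ≈ 130.60 kt.
Difference ≈ 119.20 − 130.60 = -11.40 → -11 kt.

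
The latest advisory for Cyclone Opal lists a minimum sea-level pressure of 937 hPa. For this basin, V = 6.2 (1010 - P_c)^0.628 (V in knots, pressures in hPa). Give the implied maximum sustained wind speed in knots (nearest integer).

ΔP = 1010 − 937 = 73 hPa.
73^0.628 ≈ 14.797.
V ≈ 6.2 × 14.797 ≈ 91.7 kt.

92 kt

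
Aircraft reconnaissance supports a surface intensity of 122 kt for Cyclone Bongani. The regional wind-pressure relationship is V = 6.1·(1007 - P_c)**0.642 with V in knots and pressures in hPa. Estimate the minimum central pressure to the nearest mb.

ΔP = (V / 6.1)^(1/0.642) = (122/6.1)^1.558.
122/6.1 = 20.000; 20.000^1.558 ≈ 106.30 mb.
P_c = 1007 − 106.30 = 900.70 ≈ 901 mb.

901 mb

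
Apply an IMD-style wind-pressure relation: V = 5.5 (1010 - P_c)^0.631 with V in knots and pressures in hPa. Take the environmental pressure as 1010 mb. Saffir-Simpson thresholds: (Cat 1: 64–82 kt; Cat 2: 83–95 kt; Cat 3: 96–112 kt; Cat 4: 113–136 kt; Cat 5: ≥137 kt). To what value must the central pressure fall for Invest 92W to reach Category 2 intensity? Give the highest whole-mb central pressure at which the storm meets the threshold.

936 mb

Category 2 begins at V = 83 kt.
Required ΔP = (83/5.5)^(1/0.631) = 15.091^1.585 ≈ 73.79 mb.
P_c ≤ 1010 − 73.79 = 936.21, so the highest integer P_c is 936 mb.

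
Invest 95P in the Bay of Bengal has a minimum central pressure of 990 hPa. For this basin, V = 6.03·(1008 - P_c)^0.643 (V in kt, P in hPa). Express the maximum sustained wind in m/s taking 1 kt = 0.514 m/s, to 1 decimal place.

19.9 m/s

ΔP = 1008 − 990 = 18 hPa.
V ≈ 6.03 × 18^0.643 = 6.03 × 6.414 ≈ 38.677 kt.
38.677 × 0.514 ≈ 19.88 m/s → 19.9 m/s.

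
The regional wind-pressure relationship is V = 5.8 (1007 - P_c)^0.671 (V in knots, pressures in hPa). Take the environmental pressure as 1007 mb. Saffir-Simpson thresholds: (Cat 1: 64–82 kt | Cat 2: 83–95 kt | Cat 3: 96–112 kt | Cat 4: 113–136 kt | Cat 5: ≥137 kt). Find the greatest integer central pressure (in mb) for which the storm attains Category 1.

Category 1 begins at V = 64 kt.
Required ΔP = (64/5.8)^(1/0.671) = 11.034^1.490 ≈ 35.81 mb.
P_c ≤ 1007 − 35.81 = 971.19, so the highest integer P_c is 971 mb.

971 mb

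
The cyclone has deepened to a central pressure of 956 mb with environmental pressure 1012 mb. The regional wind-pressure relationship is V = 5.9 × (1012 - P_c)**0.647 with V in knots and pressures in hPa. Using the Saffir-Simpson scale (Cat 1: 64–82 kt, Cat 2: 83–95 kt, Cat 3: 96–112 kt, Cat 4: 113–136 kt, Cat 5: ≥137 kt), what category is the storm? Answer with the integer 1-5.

1

ΔP = 1012 − 956 = 56 mb.
V ≈ 5.9 × 56^0.647 = 5.9 × 13.52 ≈ 80 kt.
80 kt falls in the Category 1 band.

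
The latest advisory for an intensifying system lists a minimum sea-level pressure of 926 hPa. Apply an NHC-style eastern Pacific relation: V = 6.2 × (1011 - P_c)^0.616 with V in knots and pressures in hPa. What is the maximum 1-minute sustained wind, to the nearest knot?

96 kt

ΔP = 1011 − 926 = 85 hPa.
85^0.616 ≈ 15.436.
V ≈ 6.2 × 15.436 ≈ 95.7 kt.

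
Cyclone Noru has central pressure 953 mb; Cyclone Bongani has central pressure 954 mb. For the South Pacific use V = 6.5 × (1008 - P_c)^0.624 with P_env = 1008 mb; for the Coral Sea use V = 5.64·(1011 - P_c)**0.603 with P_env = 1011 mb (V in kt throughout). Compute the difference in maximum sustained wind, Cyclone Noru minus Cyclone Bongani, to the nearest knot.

15 kt

Cyclone Noru: ΔP = 55; V ≈ 6.5 × 55^0.624 ≈ 79.23 kt.
Cyclone Bongani: ΔP = 57; V ≈ 5.64 × 57^0.603 ≈ 64.58 kt.
Difference ≈ 79.23 − 64.58 = 14.65 → 15 kt.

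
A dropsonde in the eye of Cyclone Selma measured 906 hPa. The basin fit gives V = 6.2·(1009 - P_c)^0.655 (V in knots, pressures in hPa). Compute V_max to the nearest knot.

129 kt

ΔP = 1009 − 906 = 103 hPa.
103^0.655 ≈ 20.817.
V ≈ 6.2 × 20.817 ≈ 129.1 kt.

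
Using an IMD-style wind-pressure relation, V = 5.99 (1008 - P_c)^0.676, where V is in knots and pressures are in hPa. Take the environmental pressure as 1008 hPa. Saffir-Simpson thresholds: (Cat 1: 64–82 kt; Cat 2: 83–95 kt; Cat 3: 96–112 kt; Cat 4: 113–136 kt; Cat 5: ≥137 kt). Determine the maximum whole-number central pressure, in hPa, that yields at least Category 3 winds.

Category 3 begins at V = 96 kt.
Required ΔP = (96/5.99)^(1/0.676) = 16.027^1.479 ≈ 60.58 hPa.
P_c ≤ 1008 − 60.58 = 947.42, so the highest integer P_c is 947 hPa.

947 hPa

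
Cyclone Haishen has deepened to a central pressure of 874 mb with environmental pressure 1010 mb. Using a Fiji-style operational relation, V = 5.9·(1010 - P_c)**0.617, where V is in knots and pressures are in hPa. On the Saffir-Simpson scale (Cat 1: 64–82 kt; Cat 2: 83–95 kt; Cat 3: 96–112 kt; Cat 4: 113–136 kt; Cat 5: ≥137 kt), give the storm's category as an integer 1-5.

ΔP = 1010 − 874 = 136 mb.
V ≈ 5.9 × 136^0.617 = 5.9 × 20.72 ≈ 122 kt.
122 kt falls in the Category 4 band.

4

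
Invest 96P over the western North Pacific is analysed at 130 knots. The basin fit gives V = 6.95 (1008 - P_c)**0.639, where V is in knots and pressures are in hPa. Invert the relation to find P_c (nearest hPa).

910 hPa

ΔP = (V / 6.95)^(1/0.639) = (130/6.95)^1.565.
130/6.95 = 18.705; 18.705^1.565 ≈ 97.85 hPa.
P_c = 1008 − 97.85 = 910.15 ≈ 910 hPa.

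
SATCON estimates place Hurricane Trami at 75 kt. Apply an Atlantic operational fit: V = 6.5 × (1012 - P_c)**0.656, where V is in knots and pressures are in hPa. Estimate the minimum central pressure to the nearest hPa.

970 hPa

ΔP = (V / 6.5)^(1/0.656) = (75/6.5)^1.524.
75/6.5 = 11.538; 11.538^1.524 ≈ 41.60 hPa.
P_c = 1012 − 41.60 = 970.40 ≈ 970 hPa.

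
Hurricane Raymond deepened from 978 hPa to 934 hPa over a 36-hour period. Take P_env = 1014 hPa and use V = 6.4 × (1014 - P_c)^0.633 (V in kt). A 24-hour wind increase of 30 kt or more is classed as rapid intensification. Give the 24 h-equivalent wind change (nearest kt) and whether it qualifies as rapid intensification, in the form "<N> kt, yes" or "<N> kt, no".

V₁: ΔP = 36, V ≈ 6.4 × 36^0.633 ≈ 61.85 kt.
V₂: ΔP = 80, V ≈ 6.4 × 80^0.633 ≈ 102.53 kt.
ΔV over 36 h = 40.68 kt → 24 h equivalent = 40.68 × 24/36 ≈ 27.12 kt.
27 kt < 30 kt ⇒ not rapid intensification.

27 kt, no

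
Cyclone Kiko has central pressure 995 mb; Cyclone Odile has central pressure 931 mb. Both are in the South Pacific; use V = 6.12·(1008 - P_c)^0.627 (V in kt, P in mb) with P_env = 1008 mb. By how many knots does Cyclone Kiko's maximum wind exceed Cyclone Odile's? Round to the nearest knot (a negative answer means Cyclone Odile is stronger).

Cyclone Kiko: ΔP = 13; V ≈ 6.12 × 13^0.627 ≈ 30.56 kt.
Cyclone Odile: ΔP = 77; V ≈ 6.12 × 77^0.627 ≈ 93.24 kt.
Difference ≈ 30.56 − 93.24 = -62.68 → -63 kt.

-63 kt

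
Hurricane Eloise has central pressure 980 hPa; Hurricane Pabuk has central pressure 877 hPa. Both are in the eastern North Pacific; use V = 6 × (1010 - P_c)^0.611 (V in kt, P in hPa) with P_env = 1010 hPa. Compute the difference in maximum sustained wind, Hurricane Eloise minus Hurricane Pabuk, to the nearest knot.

Hurricane Eloise: ΔP = 30; V ≈ 6 × 30^0.611 ≈ 47.94 kt.
Hurricane Pabuk: ΔP = 133; V ≈ 6 × 133^0.611 ≈ 119.08 kt.
Difference ≈ 47.94 − 119.08 = -71.14 → -71 kt.

-71 kt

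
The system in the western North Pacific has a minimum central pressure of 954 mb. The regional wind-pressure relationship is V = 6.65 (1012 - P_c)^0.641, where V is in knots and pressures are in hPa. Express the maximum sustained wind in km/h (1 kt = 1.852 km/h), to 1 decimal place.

ΔP = 1012 − 954 = 58 mb.
V ≈ 6.65 × 58^0.641 = 6.65 × 13.501 ≈ 89.780 kt.
89.780 × 1.852 ≈ 166.27 km/h → 166.3 km/h.

166.3 km/h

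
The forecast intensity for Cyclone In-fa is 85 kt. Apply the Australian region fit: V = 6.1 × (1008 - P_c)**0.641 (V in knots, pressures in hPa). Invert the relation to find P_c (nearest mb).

947 mb

ΔP = (V / 6.1)^(1/0.641) = (85/6.1)^1.560.
85/6.1 = 13.934; 13.934^1.560 ≈ 60.93 mb.
P_c = 1008 − 60.93 = 947.07 ≈ 947 mb.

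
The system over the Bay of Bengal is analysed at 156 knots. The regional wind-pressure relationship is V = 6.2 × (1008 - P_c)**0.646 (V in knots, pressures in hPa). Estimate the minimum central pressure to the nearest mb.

861 mb

ΔP = (V / 6.2)^(1/0.646) = (156/6.2)^1.548.
156/6.2 = 25.161; 25.161^1.548 ≈ 147.34 mb.
P_c = 1008 − 147.34 = 860.66 ≈ 861 mb.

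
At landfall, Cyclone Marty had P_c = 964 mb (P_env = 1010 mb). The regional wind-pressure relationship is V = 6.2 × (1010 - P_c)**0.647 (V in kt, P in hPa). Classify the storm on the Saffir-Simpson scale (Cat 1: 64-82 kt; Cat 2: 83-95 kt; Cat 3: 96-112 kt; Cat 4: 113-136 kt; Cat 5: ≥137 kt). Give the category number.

ΔP = 1010 − 964 = 46 mb.
V ≈ 6.2 × 46^0.647 = 6.2 × 11.91 ≈ 74 kt.
74 kt falls in the Category 1 band.

1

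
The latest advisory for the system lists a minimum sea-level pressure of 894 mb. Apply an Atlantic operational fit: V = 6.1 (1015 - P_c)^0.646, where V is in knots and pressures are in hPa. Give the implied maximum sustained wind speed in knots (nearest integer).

ΔP = 1015 − 894 = 121 mb.
121^0.646 ≈ 22.155.
V ≈ 6.1 × 22.155 ≈ 135.1 kt.

135 kt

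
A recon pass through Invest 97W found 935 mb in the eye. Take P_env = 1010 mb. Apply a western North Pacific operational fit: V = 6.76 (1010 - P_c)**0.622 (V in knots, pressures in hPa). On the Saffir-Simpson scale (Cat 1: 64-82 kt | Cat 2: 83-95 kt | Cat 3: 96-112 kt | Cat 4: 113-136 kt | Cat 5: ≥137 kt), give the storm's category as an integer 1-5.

ΔP = 1010 − 935 = 75 mb.
V ≈ 6.76 × 75^0.622 = 6.76 × 14.67 ≈ 99 kt.
99 kt falls in the Category 3 band.

3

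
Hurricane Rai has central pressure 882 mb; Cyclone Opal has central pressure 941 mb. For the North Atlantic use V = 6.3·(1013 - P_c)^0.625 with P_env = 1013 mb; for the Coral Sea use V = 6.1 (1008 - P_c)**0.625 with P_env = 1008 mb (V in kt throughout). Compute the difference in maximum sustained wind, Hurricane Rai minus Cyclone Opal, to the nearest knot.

48 kt

Hurricane Rai: ΔP = 131; V ≈ 6.3 × 131^0.625 ≈ 132.63 kt.
Cyclone Opal: ΔP = 67; V ≈ 6.1 × 67^0.625 ≈ 84.46 kt.
Difference ≈ 132.63 − 84.46 = 48.17 → 48 kt.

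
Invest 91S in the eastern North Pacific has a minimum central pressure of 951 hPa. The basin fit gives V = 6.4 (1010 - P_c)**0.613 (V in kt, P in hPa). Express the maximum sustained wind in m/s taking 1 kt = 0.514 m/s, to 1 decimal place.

ΔP = 1010 − 951 = 59 hPa.
V ≈ 6.4 × 59^0.613 = 6.4 × 12.177 ≈ 77.931 kt.
77.931 × 0.514 ≈ 40.06 m/s → 40.1 m/s.

40.1 m/s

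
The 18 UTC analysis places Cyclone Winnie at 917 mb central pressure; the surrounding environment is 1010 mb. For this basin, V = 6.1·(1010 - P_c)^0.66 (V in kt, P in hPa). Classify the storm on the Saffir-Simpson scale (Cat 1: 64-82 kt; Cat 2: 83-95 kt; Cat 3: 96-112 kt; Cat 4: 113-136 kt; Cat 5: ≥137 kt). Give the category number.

ΔP = 1010 − 917 = 93 mb.
V ≈ 6.1 × 93^0.66 = 6.1 × 19.92 ≈ 121 kt.
121 kt falls in the Category 4 band.

4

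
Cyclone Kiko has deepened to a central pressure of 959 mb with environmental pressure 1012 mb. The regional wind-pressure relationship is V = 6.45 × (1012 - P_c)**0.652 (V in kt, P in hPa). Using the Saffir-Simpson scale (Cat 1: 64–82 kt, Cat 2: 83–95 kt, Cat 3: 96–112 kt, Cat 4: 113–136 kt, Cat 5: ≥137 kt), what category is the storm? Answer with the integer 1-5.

2

ΔP = 1012 − 959 = 53 mb.
V ≈ 6.45 × 53^0.652 = 6.45 × 13.31 ≈ 86 kt.
86 kt falls in the Category 2 band.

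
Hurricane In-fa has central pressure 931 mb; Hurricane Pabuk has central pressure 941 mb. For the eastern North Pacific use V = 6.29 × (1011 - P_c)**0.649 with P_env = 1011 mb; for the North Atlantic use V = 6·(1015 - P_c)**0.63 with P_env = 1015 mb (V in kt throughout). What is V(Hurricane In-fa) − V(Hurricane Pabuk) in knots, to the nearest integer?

Hurricane In-fa: ΔP = 80; V ≈ 6.29 × 80^0.649 ≈ 108.08 kt.
Hurricane Pabuk: ΔP = 74; V ≈ 6 × 74^0.63 ≈ 90.32 kt.
Difference ≈ 108.08 − 90.32 = 17.76 → 18 kt.

18 kt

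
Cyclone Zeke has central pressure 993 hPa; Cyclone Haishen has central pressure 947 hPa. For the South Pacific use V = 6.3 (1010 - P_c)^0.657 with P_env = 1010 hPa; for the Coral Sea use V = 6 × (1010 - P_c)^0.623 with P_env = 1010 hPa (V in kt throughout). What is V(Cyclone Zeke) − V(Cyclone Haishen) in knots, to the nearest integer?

Cyclone Zeke: ΔP = 17; V ≈ 6.3 × 17^0.657 ≈ 40.53 kt.
Cyclone Haishen: ΔP = 63; V ≈ 6 × 63^0.623 ≈ 79.28 kt.
Difference ≈ 40.53 − 79.28 = -38.75 → -39 kt.

-39 kt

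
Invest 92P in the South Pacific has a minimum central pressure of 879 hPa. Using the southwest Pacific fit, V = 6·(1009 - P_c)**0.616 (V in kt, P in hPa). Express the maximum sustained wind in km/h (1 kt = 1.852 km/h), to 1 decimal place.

ΔP = 1009 − 879 = 130 hPa.
V ≈ 6 × 130^0.616 = 6 × 20.053 ≈ 120.321 kt.
120.321 × 1.852 ≈ 222.83 km/h → 222.8 km/h.

222.8 km/h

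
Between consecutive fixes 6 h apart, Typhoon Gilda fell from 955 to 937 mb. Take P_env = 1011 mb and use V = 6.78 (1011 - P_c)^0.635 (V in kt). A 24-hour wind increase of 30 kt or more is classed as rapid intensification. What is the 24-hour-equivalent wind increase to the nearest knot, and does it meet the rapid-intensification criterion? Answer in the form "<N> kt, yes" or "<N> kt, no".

V₁: ΔP = 56, V ≈ 6.78 × 56^0.635 ≈ 87.36 kt.
V₂: ΔP = 74, V ≈ 6.78 × 74^0.635 ≈ 104.28 kt.
ΔV over 6 h = 16.92 kt → 24 h equivalent = 16.92 × 24/6 ≈ 67.68 kt.
68 kt ≥ 30 kt ⇒ rapid intensification.

68 kt, yes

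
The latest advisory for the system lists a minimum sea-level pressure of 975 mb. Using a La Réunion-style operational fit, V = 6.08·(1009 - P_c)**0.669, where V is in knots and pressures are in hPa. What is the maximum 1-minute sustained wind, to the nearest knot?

64 kt

ΔP = 1009 − 975 = 34 mb.
34^0.669 ≈ 10.582.
V ≈ 6.08 × 10.582 ≈ 64.3 kt.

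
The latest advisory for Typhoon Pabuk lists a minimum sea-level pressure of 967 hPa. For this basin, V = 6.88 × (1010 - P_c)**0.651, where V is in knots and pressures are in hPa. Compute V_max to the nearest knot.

80 kt

ΔP = 1010 − 967 = 43 hPa.
43^0.651 ≈ 11.571.
V ≈ 6.88 × 11.571 ≈ 79.6 kt.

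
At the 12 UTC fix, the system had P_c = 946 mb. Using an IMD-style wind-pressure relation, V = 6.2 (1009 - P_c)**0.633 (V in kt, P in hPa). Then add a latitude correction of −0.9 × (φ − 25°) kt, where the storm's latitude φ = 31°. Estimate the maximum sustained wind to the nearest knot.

80 kt

ΔP = 1009 − 946 = 63 mb.
63^0.633 ≈ 13.772.
V ≈ 6.2 × 13.772 ≈ 85.4 kt.
Latitude correction: −0.9 × (31 − 25) = -5.4 kt.
Corrected V ≈ 80 kt → 80 kt.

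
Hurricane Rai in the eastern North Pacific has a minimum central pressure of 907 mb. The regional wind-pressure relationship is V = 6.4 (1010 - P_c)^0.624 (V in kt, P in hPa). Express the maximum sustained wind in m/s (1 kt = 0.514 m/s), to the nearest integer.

59 m/s

ΔP = 1010 − 907 = 103 mb.
V ≈ 6.4 × 103^0.624 = 6.4 × 18.031 ≈ 115.396 kt.
115.396 × 0.514 ≈ 59.31 m/s → 59 m/s.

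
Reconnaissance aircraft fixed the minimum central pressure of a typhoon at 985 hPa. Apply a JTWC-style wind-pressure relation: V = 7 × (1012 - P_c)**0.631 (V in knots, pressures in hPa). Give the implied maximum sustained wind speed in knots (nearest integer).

56 kt

ΔP = 1012 − 985 = 27 hPa.
27^0.631 ≈ 8.002.
V ≈ 7 × 8.002 ≈ 56.0 kt.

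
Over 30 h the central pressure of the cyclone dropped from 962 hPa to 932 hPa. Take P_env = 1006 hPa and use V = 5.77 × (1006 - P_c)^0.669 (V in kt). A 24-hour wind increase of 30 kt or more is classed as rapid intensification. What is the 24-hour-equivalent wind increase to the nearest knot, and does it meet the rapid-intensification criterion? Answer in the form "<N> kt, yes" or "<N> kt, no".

24 kt, no

V₁: ΔP = 44, V ≈ 5.77 × 44^0.669 ≈ 72.55 kt.
V₂: ΔP = 74, V ≈ 5.77 × 74^0.669 ≈ 102.73 kt.
ΔV over 30 h = 30.18 kt → 24 h equivalent = 30.18 × 24/30 ≈ 24.14 kt.
24 kt < 30 kt ⇒ not rapid intensification.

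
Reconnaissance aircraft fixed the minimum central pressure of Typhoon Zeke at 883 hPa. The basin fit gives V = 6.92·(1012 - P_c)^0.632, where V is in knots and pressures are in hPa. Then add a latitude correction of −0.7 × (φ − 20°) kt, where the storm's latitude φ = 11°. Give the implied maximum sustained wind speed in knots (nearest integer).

ΔP = 1012 − 883 = 129 hPa.
129^0.632 ≈ 21.572.
V ≈ 6.92 × 21.572 ≈ 149.3 kt.
Latitude correction: −0.7 × (11 − 20) = 6.3 kt.
Corrected V ≈ 155.6 kt → 156 kt.

156 kt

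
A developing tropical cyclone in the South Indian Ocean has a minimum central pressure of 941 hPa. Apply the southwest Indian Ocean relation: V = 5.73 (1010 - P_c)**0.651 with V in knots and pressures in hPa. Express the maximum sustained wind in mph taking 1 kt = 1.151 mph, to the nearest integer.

104 mph

ΔP = 1010 − 941 = 69 hPa.
V ≈ 5.73 × 69^0.651 = 5.73 × 15.743 ≈ 90.208 kt.
90.208 × 1.151 ≈ 103.83 mph → 104 mph.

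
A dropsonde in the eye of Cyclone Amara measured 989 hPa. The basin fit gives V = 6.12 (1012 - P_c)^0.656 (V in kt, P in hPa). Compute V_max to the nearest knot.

48 kt

ΔP = 1012 − 989 = 23 hPa.
23^0.656 ≈ 7.822.
V ≈ 6.12 × 7.822 ≈ 47.9 kt.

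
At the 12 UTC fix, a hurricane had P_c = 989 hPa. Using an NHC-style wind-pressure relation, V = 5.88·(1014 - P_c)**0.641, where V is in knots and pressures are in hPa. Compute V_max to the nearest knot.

ΔP = 1014 − 989 = 25 hPa.
25^0.641 ≈ 7.872.
V ≈ 5.88 × 7.872 ≈ 46.3 kt.

46 kt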